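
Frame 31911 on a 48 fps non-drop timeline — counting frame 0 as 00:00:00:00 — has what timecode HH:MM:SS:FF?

31911 ÷ 48 = 664 full seconds, remainder 39 frames.
664 s = 0 h 11 min 4 s.
Timecode: 00:11:04:39.

00:11:04:39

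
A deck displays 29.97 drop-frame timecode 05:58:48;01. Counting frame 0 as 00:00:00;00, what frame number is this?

As if non-drop at 30 labels/s: (5 × 3600 + 58 × 60 + 48) × 30 + 1 = 645841.
Minute boundaries passed: 358; those not divisible by 10: 358 − 35 = 323; dropped labels = 2 × 323 = 646.
Actual frame index = 645841 − 646 = 645195.

645195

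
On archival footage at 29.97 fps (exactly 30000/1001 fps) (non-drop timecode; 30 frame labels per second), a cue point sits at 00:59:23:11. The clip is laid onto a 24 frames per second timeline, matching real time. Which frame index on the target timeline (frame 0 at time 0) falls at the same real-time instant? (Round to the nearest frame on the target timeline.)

Source frame index: (0×3600 + 59×60 + 23) × 30 + 11 = 106901.
Real time: 106901 / (30000/1001) = 107007901/30000 s.
Target frame: (107007901/30000) × (24) = 107007901/1250 ≈ 85606.321 → 85606.

frame 85606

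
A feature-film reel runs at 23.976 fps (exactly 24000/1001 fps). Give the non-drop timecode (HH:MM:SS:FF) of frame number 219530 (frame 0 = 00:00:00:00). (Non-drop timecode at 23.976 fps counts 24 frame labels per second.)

02:32:27:02

219530 ÷ 24 = 9147 full seconds, remainder 2 frames.
9147 s = 2 h 32 min 27 s.
Timecode: 02:32:27:02.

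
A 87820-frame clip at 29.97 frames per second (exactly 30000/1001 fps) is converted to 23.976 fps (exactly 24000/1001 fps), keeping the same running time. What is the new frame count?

Target frames = source frames × (target rate / source rate) = 87820 × (24000/1001)/(30000/1001) = 87820 × 4/5 = 70256.

70256 frames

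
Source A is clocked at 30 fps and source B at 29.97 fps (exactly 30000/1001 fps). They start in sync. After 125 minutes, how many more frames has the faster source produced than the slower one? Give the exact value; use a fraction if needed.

225000/1001 frames

125 min = 7500 s.
A emits 30 × 7500 = 225000 frames; B emits 30000/1001 × 7500 = 225000000/1001.
Difference = 225000/1001 frames (≈ 224.7752); B is behind A.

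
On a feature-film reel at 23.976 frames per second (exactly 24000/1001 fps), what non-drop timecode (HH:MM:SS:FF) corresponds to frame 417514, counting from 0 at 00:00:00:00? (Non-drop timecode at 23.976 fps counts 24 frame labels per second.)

04:49:56:10

417514 ÷ 24 = 17396 full seconds, remainder 10 frames.
17396 s = 4 h 49 min 56 s.
Timecode: 04:49:56:10.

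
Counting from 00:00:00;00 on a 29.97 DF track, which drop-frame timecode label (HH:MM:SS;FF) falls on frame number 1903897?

17:38:46;23

Ten DF minutes hold 17982 frames, so frame 1903897 lies in block 105 (frames 1888110–1906091) with 15787 frames into that block.
The block's first minute is 1800 frames and the rest 1798 each; 15787 frames reaches minute 8, so 105 × 18 + 8 × 2 = 1906 labels have been skipped so far.
Adding those back, label number 1903897 + 1906 = 1905803 at 30 labels/s is 63526 s + 23 f = 17 h 38 min 46 s frame 23, i.e. 17:38:46;23.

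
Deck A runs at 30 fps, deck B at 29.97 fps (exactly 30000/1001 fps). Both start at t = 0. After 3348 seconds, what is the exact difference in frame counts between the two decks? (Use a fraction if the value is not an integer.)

A emits 30 × 3348 = 100440 frames; B emits 30000/1001 × 3348 = 100440000/1001.
Difference = 100440/1001 frames (≈ 100.3397); B is behind A.

100440/1001 frames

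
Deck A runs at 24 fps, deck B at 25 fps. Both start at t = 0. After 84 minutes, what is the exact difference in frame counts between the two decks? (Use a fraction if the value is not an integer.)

5040 frames

84 min = 5040 s.
A emits 24 × 5040 = 120960 frames; B emits 25 × 5040 = 126000.
Difference = 5040 frames; B is ahead of A.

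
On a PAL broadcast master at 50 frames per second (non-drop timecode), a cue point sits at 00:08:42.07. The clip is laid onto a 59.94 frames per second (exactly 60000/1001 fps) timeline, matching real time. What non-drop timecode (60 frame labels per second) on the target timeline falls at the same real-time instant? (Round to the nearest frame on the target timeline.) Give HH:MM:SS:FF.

00:08:41:37

Source frame index: (0×3600 + 8×60 + 42) × 50 + 7 = 26107.
Real time: 26107 / (50) = 26107/50 s.
Target frame: (26107/50) × (60000/1001) = 31328400/1001 ≈ 31297.103 → 31297.
At 60 labels/s: frame 31297 → 00:08:41:37.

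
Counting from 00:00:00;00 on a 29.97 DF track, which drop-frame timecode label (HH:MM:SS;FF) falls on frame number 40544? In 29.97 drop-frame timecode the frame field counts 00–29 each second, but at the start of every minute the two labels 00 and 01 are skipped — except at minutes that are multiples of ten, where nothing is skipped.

00:22:32;24

Ten DF minutes hold 17982 frames, so frame 40544 lies in block 2 (frames 35964–53945) with 4580 frames into that block.
The block's first minute is 1800 frames and the rest 1798 each; 4580 frames reaches minute 2, so 2 × 18 + 2 × 2 = 40 labels have been skipped so far.
Adding those back, label number 40544 + 40 = 40584 at 30 labels/s is 1352 s + 24 f = 0 h 22 min 32 s frame 24, i.e. 00:22:32;24.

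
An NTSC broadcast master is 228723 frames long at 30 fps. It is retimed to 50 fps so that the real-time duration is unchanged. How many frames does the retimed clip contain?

Target frames = source frames × (target rate / source rate) = 228723 × (50)/(30) = 228723 × 5/3 = 381205.

381205 frames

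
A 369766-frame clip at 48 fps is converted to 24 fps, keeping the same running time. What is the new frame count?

Target frames = source frames × (target rate / source rate) = 369766 × (24)/(48) = 369766 × 1/2 = 184883.

184883 frames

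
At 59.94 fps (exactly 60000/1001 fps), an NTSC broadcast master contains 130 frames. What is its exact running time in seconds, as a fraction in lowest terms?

13013/6000 seconds

Running time = 130 ÷ (60000/1001) = 130 × 1001/60000 = 13013/6000 s.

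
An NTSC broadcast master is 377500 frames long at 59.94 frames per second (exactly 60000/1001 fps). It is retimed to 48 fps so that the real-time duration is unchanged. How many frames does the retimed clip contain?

302302 frames

Target frames = source frames × (target rate / source rate) = 377500 × (48)/(60000/1001) = 377500 × 1001/1250 = 302302.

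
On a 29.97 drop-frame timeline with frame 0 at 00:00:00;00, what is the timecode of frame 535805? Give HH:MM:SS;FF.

Ten DF minutes hold 17982 frames, so frame 535805 lies in block 29 (frames 521478–539459) with 14327 frames into that block.
The block's first minute is 1800 frames and the rest 1798 each; 14327 frames reaches minute 7, so 29 × 18 + 7 × 2 = 536 labels have been skipped so far.
Adding those back, label number 535805 + 536 = 536341 at 30 labels/s is 17878 s + 1 f = 4 h 57 min 58 s frame 1, i.e. 04:57:58;01.

04:57:58;01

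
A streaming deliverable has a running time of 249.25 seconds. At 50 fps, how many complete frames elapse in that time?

Frames = 249.25 × 50 = 24925/2 ≈ 12462.5000.
Complete frames: 12462.

12462 frames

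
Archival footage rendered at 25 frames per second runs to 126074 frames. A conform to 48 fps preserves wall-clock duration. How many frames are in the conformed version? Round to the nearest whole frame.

Frames at target rate = 126074 × (48) / (25) = 6051552/25 ≈ 242062.080.
Nearest whole frame: 242062.

242062 frames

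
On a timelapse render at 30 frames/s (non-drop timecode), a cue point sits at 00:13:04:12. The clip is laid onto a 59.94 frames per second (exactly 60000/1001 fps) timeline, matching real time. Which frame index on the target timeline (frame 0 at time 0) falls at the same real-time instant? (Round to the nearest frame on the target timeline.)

frame 47017

Source frame index: (0×3600 + 13×60 + 4) × 30 + 12 = 23532.
Real time: 23532 / (30) = 3922/5 s.
Target frame: (3922/5) × (60000/1001) = 47064000/1001 ≈ 47016.983 → 47017.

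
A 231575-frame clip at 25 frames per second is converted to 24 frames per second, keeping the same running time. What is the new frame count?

Target frames = source frames × (target rate / source rate) = 231575 × (24)/(25) = 231575 × 24/25 = 222312.

222312 frames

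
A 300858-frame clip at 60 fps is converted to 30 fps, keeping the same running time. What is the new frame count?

Target frames = source frames × (target rate / source rate) = 300858 × (30)/(60) = 300858 × 1/2 = 150429.

150429 frames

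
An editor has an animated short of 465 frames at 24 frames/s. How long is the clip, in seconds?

Running time = 465 / (24) = 19.375 s.

19.375 seconds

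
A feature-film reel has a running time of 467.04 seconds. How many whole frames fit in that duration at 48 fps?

22417 frames

Frames = 467.04 × 48 = 560448/25 ≈ 22417.9200.
Complete frames: 22417.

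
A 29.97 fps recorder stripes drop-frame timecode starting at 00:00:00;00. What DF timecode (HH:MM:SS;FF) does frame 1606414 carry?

14:53:20;22

Ten DF minutes hold 17982 frames, so frame 1606414 lies in block 89 (frames 1600398–1618379) with 6016 frames into that block.
The block's first minute is 1800 frames and the rest 1798 each; 6016 frames reaches minute 3, so 89 × 18 + 3 × 2 = 1608 labels have been skipped so far.
Adding those back, label number 1606414 + 1608 = 1608022 at 30 labels/s is 53600 s + 22 f = 14 h 53 min 20 s frame 22, i.e. 14:53:20;22.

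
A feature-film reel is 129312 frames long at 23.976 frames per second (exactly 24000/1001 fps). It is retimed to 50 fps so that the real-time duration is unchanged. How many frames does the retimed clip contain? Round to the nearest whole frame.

Frames at target rate = 129312 × (50) / (24000/1001) = 1348347/5 ≈ 269669.400.
Nearest whole frame: 269669.

269669 frames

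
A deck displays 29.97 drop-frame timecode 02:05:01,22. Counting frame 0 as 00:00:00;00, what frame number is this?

Complete 10-minute blocks: 12, each 17982 frames → 215784.
Remaining 5 whole minutes in the current block: 1800 + 4 × 1798 = 8992 frames.
Within the current minute: 1 × 30 + 22 − 2 = 50 (labels ;00/;01 skipped at this minute). Total = 215784 + 8992 + 50 = 224826.

224826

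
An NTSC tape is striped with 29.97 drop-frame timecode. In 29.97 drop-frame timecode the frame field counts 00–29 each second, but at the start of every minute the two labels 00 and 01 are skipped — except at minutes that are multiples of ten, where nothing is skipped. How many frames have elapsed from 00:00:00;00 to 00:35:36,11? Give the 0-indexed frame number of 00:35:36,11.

64027

Complete 10-minute blocks: 3, each 17982 frames → 53946.
Remaining 5 whole minutes in the current block: 1800 + 4 × 1798 = 8992 frames.
Within the current minute: 36 × 30 + 11 − 2 = 1089 (labels ;00/;01 skipped at this minute). Total = 53946 + 8992 + 1089 = 64027.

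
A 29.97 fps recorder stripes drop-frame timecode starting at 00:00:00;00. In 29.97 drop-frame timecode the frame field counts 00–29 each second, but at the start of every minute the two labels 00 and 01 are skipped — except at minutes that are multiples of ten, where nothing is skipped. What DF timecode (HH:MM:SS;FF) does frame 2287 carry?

00:01:16;09

Each 10-minute DF block holds 10 × 60 × 30 − 9 × 2 = 17982 frames. 2287 ÷ 17982 → 0 full blocks, remainder 2287.
Within the partial block the first minute is 1800 frames and each further minute 1798, so 1 further minute boundary passed. Total skipped labels = 18 × 0 + 2 × 1 = 2.
Non-drop label index = 2287 + 2 = 2289; at 30 labels/s that is 00:01:16:09, i.e. DF 00:01:16;09.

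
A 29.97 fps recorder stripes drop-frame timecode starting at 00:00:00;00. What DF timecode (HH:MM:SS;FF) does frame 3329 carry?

00:01:51;01

Each 10-minute DF block holds 10 × 60 × 30 − 9 × 2 = 17982 frames. 3329 ÷ 17982 → 0 full blocks, remainder 3329.
Within the partial block the first minute is 1800 frames and each further minute 1798, so 1 further minute boundary passed. Total skipped labels = 18 × 0 + 2 × 1 = 2.
Non-drop label index = 3329 + 2 = 3331; at 30 labels/s that is 00:01:51:01, i.e. DF 00:01:51;01.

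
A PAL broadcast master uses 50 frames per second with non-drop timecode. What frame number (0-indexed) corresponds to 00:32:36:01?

97801

Total seconds to the label: (0 × 3600 + 32 × 60 + 36) = 1956.
Frame index = 1956 × 50 + 1 = 97801.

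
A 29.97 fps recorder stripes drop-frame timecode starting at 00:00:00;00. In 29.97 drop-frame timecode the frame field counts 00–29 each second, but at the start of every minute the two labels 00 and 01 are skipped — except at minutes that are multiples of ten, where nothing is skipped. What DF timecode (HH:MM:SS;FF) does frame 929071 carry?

08:36:40;01

Ten DF minutes hold 17982 frames, so frame 929071 lies in block 51 (frames 917082–935063) with 11989 frames into that block.
The block's first minute is 1800 frames and the rest 1798 each; 11989 frames reaches minute 6, so 51 × 18 + 6 × 2 = 930 labels have been skipped so far.
Adding those back, label number 929071 + 930 = 930001 at 30 labels/s is 31000 s + 1 f = 8 h 36 min 40 s frame 1, i.e. 08:36:40;01.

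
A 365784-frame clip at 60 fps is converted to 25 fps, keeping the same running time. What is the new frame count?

Target frames = source frames × (target rate / source rate) = 365784 × (25)/(60) = 365784 × 5/12 = 152410.

152410 frames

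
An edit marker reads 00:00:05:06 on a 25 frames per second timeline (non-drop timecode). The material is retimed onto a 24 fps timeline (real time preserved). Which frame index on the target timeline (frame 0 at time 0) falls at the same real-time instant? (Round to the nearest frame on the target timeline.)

frame 126

Source frame index: (0×3600 + 0×60 + 5) × 25 + 6 = 131.
Real time: 131 / (25) = 131/25 s.
Target frame: (131/25) × (24) = 3144/25 ≈ 125.760 → 126.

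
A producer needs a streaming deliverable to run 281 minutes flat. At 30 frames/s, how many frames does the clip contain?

281 min = 16860 s.
Frames = 16860 × 30 = 505800.

505800 frames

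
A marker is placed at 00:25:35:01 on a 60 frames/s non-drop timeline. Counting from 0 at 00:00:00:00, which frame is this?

Total seconds to the label: (0 × 3600 + 25 × 60 + 35) = 1535.
Frame index = 1535 × 60 + 1 = 92101.

frame 92101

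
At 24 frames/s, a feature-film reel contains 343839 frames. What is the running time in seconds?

14326.625 seconds

Running time = 343839 / (24) = 14326.625 s.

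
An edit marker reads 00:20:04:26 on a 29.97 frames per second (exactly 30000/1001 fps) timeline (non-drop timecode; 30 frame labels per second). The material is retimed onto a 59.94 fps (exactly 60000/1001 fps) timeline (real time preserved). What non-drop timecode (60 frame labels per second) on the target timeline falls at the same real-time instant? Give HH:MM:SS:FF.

00:20:04:52

Source frame index: (0×3600 + 20×60 + 4) × 30 + 26 = 36146.
Real time: 36146 / (30000/1001) = 18091073/15000 s.
Target frame: (18091073/15000) × (60000/1001) = 72292.
At 60 labels/s: frame 72292 → 00:20:04:52.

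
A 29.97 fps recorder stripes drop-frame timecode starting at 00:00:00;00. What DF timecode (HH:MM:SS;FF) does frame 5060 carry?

00:02:48;24

Ten DF minutes hold 17982 frames, so frame 5060 lies in block 0 (frames 0–17981) with 5060 frames into that block.
The block's first minute is 1800 frames and the rest 1798 each; 5060 frames reaches minute 2, so 0 × 18 + 2 × 2 = 4 labels have been skipped so far.
Adding those back, label number 5060 + 4 = 5064 at 30 labels/s is 168 s + 24 f = 0 h 2 min 48 s frame 24, i.e. 00:02:48;24.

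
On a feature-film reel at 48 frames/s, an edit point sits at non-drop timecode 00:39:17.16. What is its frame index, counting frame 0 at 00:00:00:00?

Total seconds to the label: (0 × 3600 + 39 × 60 + 17) = 2357.
Frame index = 2357 × 48 + 16 = 113152.

113152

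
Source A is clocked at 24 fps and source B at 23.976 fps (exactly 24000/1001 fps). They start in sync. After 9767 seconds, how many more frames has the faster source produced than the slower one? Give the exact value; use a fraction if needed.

234408/1001 frames

A emits 24 × 9767 = 234408 frames; B emits 24000/1001 × 9767 = 234408000/1001.
Difference = 234408/1001 frames (≈ 234.1738); B is behind A.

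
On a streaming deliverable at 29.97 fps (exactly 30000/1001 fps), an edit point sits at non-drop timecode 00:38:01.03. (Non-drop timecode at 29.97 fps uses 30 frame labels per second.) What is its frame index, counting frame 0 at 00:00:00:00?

68433

Total seconds to the label: (0 × 3600 + 38 × 60 + 1) = 2281.
Frame index = 2281 × 30 + 3 = 68433.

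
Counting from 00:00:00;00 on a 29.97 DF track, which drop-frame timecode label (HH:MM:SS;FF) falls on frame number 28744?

00:15:59;02

Ten DF minutes hold 17982 frames, so frame 28744 lies in block 1 (frames 17982–35963) with 10762 frames into that block.
The block's first minute is 1800 frames and the rest 1798 each; 10762 frames reaches minute 5, so 1 × 18 + 5 × 2 = 28 labels have been skipped so far.
Adding those back, label number 28744 + 28 = 28772 at 30 labels/s is 959 s + 2 f = 0 h 15 min 59 s frame 2, i.e. 00:15:59;02.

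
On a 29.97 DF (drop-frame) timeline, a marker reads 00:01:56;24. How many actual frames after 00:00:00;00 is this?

3502

Complete 10-minute blocks: 0, each 17982 frames → 0.
Remaining 1 whole minute in the current block: 1800 + 0 × 1798 = 1800 frames.
Within the current minute: 56 × 30 + 24 − 2 = 1702 (labels ;00/;01 skipped at this minute). Total = 0 + 1800 + 1702 = 3502.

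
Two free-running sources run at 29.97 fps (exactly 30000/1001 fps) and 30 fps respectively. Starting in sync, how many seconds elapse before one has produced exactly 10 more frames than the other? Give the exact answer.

1001/3 seconds

The gap grows by |30 − 30000/1001| = 30/1001 frames per second.
Time for a 10-frame gap: 10 ÷ (30/1001) = 1001/3 s.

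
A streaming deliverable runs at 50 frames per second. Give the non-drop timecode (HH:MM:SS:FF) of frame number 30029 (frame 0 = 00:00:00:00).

30029 ÷ 50 = 600 full seconds, remainder 29 frames.
600 s = 0 h 10 min 0 s.
Timecode: 00:10:00:29.

00:10:00:29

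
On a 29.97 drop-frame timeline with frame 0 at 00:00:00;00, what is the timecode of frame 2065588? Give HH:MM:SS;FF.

Ten DF minutes hold 17982 frames, so frame 2065588 lies in block 114 (frames 2049948–2067929) with 15640 frames into that block.
The block's first minute is 1800 frames and the rest 1798 each; 15640 frames reaches minute 8, so 114 × 18 + 8 × 2 = 2068 labels have been skipped so far.
Adding those back, label number 2065588 + 2068 = 2067656 at 30 labels/s is 68921 s + 26 f = 19 h 8 min 41 s frame 26, i.e. 19:08:41;26.

19:08:41;26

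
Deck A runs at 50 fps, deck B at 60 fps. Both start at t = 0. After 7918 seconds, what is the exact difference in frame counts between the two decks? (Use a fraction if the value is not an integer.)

A emits 50 × 7918 = 395900 frames; B emits 60 × 7918 = 475080.
Difference = 79180 frames; B is ahead of A.

79180 frames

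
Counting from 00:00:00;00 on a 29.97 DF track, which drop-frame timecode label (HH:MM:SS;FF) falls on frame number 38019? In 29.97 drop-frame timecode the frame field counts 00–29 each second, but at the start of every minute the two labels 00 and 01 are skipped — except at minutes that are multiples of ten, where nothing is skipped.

Ten DF minutes hold 17982 frames, so frame 38019 lies in block 2 (frames 35964–53945) with 2055 frames into that block.
The block's first minute is 1800 frames and the rest 1798 each; 2055 frames reaches minute 1, so 2 × 18 + 1 × 2 = 38 labels have been skipped so far.
Adding those back, label number 38019 + 38 = 38057 at 30 labels/s is 1268 s + 17 f = 0 h 21 min 8 s frame 17, i.e. 00:21:08;17.

00:21:08;17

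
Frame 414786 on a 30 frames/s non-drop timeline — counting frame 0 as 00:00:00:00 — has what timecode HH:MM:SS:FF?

414786 ÷ 30 = 13826 full seconds, remainder 6 frames.
13826 s = 3 h 50 min 26 s.
Timecode: 03:50:26:06.

03:50:26:06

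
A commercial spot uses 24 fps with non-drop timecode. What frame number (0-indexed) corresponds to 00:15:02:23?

Total seconds to the label: (0 × 3600 + 15 × 60 + 2) = 902.
Frame index = 902 × 24 + 23 = 21671.

21671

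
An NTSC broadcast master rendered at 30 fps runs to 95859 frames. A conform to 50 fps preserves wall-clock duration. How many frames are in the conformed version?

Frames at target rate = 95859 × (50) / (30) = 159765.

159765 frames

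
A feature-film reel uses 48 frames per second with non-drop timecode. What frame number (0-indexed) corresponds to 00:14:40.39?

Total seconds to the label: (0 × 3600 + 14 × 60 + 40) = 880.
Frame index = 880 × 48 + 39 = 42279.

42279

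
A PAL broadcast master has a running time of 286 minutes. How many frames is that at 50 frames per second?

286 min = 17160 s.
Frames = 17160 × 50 = 858000.

858000 frames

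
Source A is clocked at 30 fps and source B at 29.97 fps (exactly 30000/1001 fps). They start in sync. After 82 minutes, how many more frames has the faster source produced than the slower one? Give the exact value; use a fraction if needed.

82 min = 4920 s.
A emits 30 × 4920 = 147600 frames; B emits 30000/1001 × 4920 = 147600000/1001.
Difference = 147600/1001 frames (≈ 147.4525); B is behind A.

147600/1001 frames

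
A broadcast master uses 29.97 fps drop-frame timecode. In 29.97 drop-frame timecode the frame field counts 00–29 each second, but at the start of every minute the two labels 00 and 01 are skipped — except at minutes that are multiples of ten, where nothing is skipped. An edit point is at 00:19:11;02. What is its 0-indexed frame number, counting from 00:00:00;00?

Complete 10-minute blocks: 1, each 17982 frames → 17982.
Remaining 9 whole minutes in the current block: 1800 + 8 × 1798 = 16184 frames.
Within the current minute: 11 × 30 + 2 − 2 = 330 (labels ;00/;01 skipped at this minute). Total = 17982 + 16184 + 330 = 34496.

34496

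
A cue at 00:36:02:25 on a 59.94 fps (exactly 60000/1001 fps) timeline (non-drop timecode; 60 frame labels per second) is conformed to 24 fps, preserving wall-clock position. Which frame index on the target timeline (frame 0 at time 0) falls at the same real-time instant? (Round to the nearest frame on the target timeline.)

frame 51950

Source frame index: (0×3600 + 36×60 + 2) × 60 + 25 = 129745.
Real time: 129745 / (60000/1001) = 25974949/12000 s.
Target frame: (25974949/12000) × (24) = 25974949/500 ≈ 51949.898 → 51950.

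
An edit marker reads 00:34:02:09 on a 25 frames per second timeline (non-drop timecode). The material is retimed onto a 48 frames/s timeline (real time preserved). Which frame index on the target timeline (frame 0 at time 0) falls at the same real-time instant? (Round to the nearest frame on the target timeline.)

Source frame index: (0×3600 + 34×60 + 2) × 25 + 9 = 51059.
Real time: 51059 / (25) = 51059/25 s.
Target frame: (51059/25) × (48) = 2450832/25 ≈ 98033.280 → 98033.

frame 98033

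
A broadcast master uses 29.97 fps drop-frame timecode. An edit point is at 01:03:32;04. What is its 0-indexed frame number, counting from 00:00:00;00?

Complete 10-minute blocks: 6, each 17982 frames → 107892.
Remaining 3 whole minutes in the current block: 1800 + 2 × 1798 = 5396 frames.
Within the current minute: 32 × 30 + 4 − 2 = 962 (labels ;00/;01 skipped at this minute). Total = 107892 + 5396 + 962 = 114250.

114250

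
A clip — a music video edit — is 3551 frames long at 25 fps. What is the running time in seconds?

Running time = 3551 / (25) = 142.04 s.

142.04 seconds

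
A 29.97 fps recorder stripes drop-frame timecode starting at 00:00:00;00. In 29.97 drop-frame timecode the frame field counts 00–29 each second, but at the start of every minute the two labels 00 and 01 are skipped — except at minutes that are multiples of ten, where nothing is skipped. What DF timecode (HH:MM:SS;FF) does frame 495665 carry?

Each 10-minute DF block holds 10 × 60 × 30 − 9 × 2 = 17982 frames. 495665 ÷ 17982 → 27 full blocks, remainder 10151.
Within the partial block the first minute is 1800 frames and each further minute 1798, so 5 further minute boundaries passed. Total skipped labels = 18 × 27 + 2 × 5 = 496.
Non-drop label index = 495665 + 496 = 496161; at 30 labels/s that is 04:35:38:21, i.e. DF 04:35:38;21.

04:35:38;21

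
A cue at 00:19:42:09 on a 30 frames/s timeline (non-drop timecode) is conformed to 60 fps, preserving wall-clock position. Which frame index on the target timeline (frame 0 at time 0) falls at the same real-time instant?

frame 70938

Source frame index: (0×3600 + 19×60 + 42) × 30 + 9 = 35469.
Real time: 35469 / (30) = 11823/10 s.
Target frame: (11823/10) × (60) = 70938.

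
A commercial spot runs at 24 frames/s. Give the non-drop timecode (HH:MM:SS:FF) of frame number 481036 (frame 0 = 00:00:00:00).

481036 ÷ 24 = 20043 full seconds, remainder 4 frames.
20043 s = 5 h 34 min 3 s.
Timecode: 05:34:03:04.

05:34:03:04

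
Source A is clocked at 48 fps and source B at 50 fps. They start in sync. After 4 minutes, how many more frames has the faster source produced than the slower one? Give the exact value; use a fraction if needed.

480 frames

4 min = 240 s.
A emits 48 × 240 = 11520 frames; B emits 50 × 240 = 12000.
Difference = 480 frames; B is ahead of A.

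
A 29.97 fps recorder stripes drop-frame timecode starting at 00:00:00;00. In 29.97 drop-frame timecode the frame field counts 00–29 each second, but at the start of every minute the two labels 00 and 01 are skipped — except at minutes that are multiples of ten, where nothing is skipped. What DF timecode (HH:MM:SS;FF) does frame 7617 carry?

00:04:14;05

Ten DF minutes hold 17982 frames, so frame 7617 lies in block 0 (frames 0–17981) with 7617 frames into that block.
The block's first minute is 1800 frames and the rest 1798 each; 7617 frames reaches minute 4, so 0 × 18 + 4 × 2 = 8 labels have been skipped so far.
Adding those back, label number 7617 + 8 = 7625 at 30 labels/s is 254 s + 5 f = 0 h 4 min 14 s frame 5, i.e. 00:04:14;05.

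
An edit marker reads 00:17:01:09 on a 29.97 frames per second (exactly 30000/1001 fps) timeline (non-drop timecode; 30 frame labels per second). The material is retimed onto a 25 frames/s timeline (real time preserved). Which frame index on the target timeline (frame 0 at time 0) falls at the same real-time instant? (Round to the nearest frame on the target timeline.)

Source frame index: (0×3600 + 17×60 + 1) × 30 + 9 = 30639.
Real time: 30639 / (30000/1001) = 10223213/10000 s.
Target frame: (10223213/10000) × (25) = 10223213/400 ≈ 25558.033 → 25558.

frame 25558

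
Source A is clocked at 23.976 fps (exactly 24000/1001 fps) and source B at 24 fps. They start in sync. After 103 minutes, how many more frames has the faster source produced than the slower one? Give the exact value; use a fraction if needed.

103 min = 6180 s.
A emits 24000/1001 × 6180 = 148320000/1001 frames; B emits 24 × 6180 = 148320.
Difference = 148320/1001 frames (≈ 148.1718); B is ahead of A.

148320/1001 frames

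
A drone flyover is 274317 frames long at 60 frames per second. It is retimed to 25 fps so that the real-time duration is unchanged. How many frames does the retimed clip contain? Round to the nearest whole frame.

114299 frames

Frames at target rate = 274317 × (25) / (60) = 457195/4 ≈ 114298.750.
Nearest whole frame: 114299.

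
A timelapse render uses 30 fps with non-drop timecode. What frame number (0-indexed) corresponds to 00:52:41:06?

frame 94836

Total seconds to the label: (0 × 3600 + 52 × 60 + 41) = 3161.
Frame index = 3161 × 30 + 6 = 94836.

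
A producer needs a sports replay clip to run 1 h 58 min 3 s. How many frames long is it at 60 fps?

1 h 58 min 3 s = 7083 s.
Frames = 7083 × 60 = 424980.

424980 frames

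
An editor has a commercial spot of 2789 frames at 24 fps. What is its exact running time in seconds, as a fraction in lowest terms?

Running time = 2789 ÷ (24) = 2789 × 1/24 = 2789/24 s.

2789/24 seconds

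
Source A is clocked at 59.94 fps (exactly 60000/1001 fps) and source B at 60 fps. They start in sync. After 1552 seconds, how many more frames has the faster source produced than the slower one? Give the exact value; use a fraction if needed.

A emits 60000/1001 × 1552 = 93120000/1001 frames; B emits 60 × 1552 = 93120.
Difference = 93120/1001 frames (≈ 93.0270); B is ahead of A.

93120/1001 frames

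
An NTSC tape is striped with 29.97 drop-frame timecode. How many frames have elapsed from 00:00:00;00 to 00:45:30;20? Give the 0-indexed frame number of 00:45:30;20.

81838

Complete 10-minute blocks: 4, each 17982 frames → 71928.
Remaining 5 whole minutes in the current block: 1800 + 4 × 1798 = 8992 frames.
Within the current minute: 30 × 30 + 20 − 2 = 918 (labels ;00/;01 skipped at this minute). Total = 71928 + 8992 + 918 = 81838.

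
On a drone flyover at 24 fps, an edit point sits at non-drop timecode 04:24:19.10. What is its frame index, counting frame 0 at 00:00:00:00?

Total seconds to the label: (4 × 3600 + 24 × 60 + 19) = 15859.
Frame index = 15859 × 24 + 10 = 380626.

frame 380626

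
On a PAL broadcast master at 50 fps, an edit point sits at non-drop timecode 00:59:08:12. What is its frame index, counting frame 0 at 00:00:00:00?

177412

Total seconds to the label: (0 × 3600 + 59 × 60 + 8) = 3548.
Frame index = 3548 × 50 + 12 = 177412.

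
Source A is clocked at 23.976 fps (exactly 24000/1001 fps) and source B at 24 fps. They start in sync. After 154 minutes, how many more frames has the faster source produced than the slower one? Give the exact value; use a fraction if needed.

154 min = 9240 s.
A emits 24000/1001 × 9240 = 2880000/13 frames; B emits 24 × 9240 = 221760.
Difference = 2880/13 frames (≈ 221.5385); B is ahead of A.

2880/13 frames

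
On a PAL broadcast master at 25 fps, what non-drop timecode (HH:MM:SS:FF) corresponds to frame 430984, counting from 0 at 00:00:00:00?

04:47:19:09

430984 ÷ 25 = 17239 full seconds, remainder 9 frames.
17239 s = 4 h 47 min 19 s.
Timecode: 04:47:19:09.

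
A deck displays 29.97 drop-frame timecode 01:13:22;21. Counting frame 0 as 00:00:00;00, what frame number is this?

As if non-drop at 30 labels/s: (1 × 3600 + 13 × 60 + 22) × 30 + 21 = 132081.
Minute boundaries passed: 73; those not divisible by 10: 73 − 7 = 66; dropped labels = 2 × 66 = 132.
Actual frame index = 132081 − 132 = 131949.

131949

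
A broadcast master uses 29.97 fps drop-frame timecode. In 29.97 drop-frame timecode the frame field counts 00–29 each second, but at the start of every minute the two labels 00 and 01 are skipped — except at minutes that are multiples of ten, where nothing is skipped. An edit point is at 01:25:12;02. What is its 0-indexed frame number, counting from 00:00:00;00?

Complete 10-minute blocks: 8, each 17982 frames → 143856.
Remaining 5 whole minutes in the current block: 1800 + 4 × 1798 = 8992 frames.
Within the current minute: 12 × 30 + 2 − 2 = 360 (labels ;00/;01 skipped at this minute). Total = 143856 + 8992 + 360 = 153208.

153208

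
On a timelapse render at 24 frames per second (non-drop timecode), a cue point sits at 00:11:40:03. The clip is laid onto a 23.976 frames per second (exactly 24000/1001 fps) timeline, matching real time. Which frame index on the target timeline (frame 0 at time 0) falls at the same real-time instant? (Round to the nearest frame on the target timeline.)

Source frame index: (0×3600 + 11×60 + 40) × 24 + 3 = 16803.
Real time: 16803 / (24) = 5601/8 s.
Target frame: (5601/8) × (24000/1001) = 16803000/1001 ≈ 16786.214 → 16786.

frame 16786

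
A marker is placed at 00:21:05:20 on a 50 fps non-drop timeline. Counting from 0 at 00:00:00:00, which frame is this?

frame 63270

Total seconds to the label: (0 × 3600 + 21 × 60 + 5) = 1265.
Frame index = 1265 × 50 + 20 = 63270.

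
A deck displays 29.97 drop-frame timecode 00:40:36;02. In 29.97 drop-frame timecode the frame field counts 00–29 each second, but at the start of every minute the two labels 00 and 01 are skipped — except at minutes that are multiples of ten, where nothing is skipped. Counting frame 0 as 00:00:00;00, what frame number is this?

73010

Complete 10-minute blocks: 4, each 17982 frames → 71928.
Remaining 0 whole minutes in the current block: 0 frames.
Within the current minute: 36 × 30 + 2 = 1082. Total = 71928 + 0 + 1082 = 73010.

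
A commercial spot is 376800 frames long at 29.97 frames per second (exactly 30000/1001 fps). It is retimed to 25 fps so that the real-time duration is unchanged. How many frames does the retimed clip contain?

314314 frames

Target frames = source frames × (target rate / source rate) = 376800 × (25)/(30000/1001) = 376800 × 1001/1200 = 314314.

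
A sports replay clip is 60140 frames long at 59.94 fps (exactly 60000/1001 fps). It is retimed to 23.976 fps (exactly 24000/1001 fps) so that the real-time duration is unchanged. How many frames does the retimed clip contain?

Target frames = source frames × (target rate / source rate) = 60140 × (24000/1001)/(60000/1001) = 60140 × 2/5 = 24056.

24056 frames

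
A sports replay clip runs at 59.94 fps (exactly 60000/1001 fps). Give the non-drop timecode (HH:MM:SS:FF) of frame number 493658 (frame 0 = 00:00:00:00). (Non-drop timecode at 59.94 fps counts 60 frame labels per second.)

493658 ÷ 60 = 8227 full seconds, remainder 38 frames.
8227 s = 2 h 17 min 7 s.
Timecode: 02:17:07:38.

02:17:07:38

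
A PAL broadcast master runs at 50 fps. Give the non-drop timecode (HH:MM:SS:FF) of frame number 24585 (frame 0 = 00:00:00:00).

24585 ÷ 50 = 491 full seconds, remainder 35 frames.
491 s = 0 h 8 min 11 s.
Timecode: 00:08:11:35.

00:08:11:35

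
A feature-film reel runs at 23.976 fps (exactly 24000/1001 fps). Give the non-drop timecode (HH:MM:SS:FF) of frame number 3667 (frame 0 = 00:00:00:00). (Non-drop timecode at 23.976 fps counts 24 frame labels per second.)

00:02:32:19

3667 ÷ 24 = 152 full seconds, remainder 19 frames.
152 s = 0 h 2 min 32 s.
Timecode: 00:02:32:19.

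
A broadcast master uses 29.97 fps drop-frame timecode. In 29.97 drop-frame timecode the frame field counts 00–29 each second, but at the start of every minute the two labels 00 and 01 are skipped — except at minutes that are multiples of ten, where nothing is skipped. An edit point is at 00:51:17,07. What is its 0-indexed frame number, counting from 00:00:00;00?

92225

Complete 10-minute blocks: 5, each 17982 frames → 89910.
Remaining 1 whole minute in the current block: 1800 + 0 × 1798 = 1800 frames.
Within the current minute: 17 × 30 + 7 − 2 = 515 (labels ;00/;01 skipped at this minute). Total = 89910 + 1800 + 515 = 92225.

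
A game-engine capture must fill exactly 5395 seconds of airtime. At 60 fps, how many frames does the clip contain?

Frames = 5395 × 60 = 323700.

323700 frames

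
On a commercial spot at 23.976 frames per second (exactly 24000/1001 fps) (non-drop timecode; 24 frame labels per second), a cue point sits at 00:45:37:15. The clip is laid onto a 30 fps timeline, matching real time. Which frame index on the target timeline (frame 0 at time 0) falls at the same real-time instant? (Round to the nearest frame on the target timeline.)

Source frame index: (0×3600 + 45×60 + 37) × 24 + 15 = 65703.
Real time: 65703 / (24000/1001) = 21922901/8000 s.
Target frame: (21922901/8000) × (30) = 65768703/800 ≈ 82210.879 → 82211.

frame 82211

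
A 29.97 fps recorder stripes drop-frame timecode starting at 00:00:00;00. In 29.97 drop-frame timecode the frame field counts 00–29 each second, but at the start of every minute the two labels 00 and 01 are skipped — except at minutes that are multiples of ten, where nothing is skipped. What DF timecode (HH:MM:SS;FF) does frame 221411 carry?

Ten DF minutes hold 17982 frames, so frame 221411 lies in block 12 (frames 215784–233765) with 5627 frames into that block.
The block's first minute is 1800 frames and the rest 1798 each; 5627 frames reaches minute 3, so 12 × 18 + 3 × 2 = 222 labels have been skipped so far.
Adding those back, label number 221411 + 222 = 221633 at 30 labels/s is 7387 s + 23 f = 2 h 3 min 7 s frame 23, i.e. 02:03:07;23.

02:03:07;23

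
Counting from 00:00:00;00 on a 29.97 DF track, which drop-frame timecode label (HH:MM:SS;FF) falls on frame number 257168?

Each 10-minute DF block holds 10 × 60 × 30 − 9 × 2 = 17982 frames. 257168 ÷ 17982 → 14 full blocks, remainder 5420.
Within the partial block the first minute is 1800 frames and each further minute 1798, so 3 further minute boundaries passed. Total skipped labels = 18 × 14 + 2 × 3 = 258.
Non-drop label index = 257168 + 258 = 257426; at 30 labels/s that is 02:23:00:26, i.e. DF 02:23:00;26.

02:23:00;26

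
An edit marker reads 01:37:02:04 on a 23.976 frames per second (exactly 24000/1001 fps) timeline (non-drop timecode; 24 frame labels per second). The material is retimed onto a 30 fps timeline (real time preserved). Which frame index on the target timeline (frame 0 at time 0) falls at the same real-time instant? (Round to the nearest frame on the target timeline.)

frame 174840

Source frame index: (1×3600 + 37×60 + 2) × 24 + 4 = 139732.
Real time: 139732 / (24000/1001) = 34967933/6000 s.
Target frame: (34967933/6000) × (30) = 34967933/200 ≈ 174839.665 → 174840.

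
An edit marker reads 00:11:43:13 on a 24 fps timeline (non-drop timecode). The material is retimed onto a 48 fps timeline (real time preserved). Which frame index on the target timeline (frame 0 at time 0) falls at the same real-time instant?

Source frame index: (0×3600 + 11×60 + 43) × 24 + 13 = 16885.
Real time: 16885 / (24) = 16885/24 s.
Target frame: (16885/24) × (48) = 33770.

frame 33770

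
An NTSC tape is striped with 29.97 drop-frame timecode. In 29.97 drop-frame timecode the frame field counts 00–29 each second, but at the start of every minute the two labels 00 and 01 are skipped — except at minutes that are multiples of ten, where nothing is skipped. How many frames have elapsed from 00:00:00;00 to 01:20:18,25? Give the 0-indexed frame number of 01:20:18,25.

Complete 10-minute blocks: 8, each 17982 frames → 143856.
Remaining 0 whole minutes in the current block: 0 frames.
Within the current minute: 18 × 30 + 25 = 565. Total = 143856 + 0 + 565 = 144421.

144421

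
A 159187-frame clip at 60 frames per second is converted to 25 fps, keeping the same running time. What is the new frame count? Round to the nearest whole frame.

66328 frames

Frames at target rate = 159187 × (25) / (60) = 795935/12 ≈ 66327.917.
Nearest whole frame: 66328.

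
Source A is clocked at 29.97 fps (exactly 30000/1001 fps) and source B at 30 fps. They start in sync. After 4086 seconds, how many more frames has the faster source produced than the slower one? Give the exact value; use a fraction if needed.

A emits 30000/1001 × 4086 = 122580000/1001 frames; B emits 30 × 4086 = 122580.
Difference = 122580/1001 frames (≈ 122.4575); B is ahead of A.

122580/1001 frames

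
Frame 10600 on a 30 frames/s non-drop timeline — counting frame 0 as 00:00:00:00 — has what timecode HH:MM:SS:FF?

00:05:53:10

10600 ÷ 30 = 353 full seconds, remainder 10 frames.
353 s = 0 h 5 min 53 s.
Timecode: 00:05:53:10.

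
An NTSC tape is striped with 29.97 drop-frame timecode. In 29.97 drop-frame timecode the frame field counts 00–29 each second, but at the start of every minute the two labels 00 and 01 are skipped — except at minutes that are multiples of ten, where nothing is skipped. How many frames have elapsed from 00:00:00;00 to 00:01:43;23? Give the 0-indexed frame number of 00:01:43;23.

Complete 10-minute blocks: 0, each 17982 frames → 0.
Remaining 1 whole minute in the current block: 1800 + 0 × 1798 = 1800 frames.
Within the current minute: 43 × 30 + 23 − 2 = 1311 (labels ;00/;01 skipped at this minute). Total = 0 + 1800 + 1311 = 3111.

3111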